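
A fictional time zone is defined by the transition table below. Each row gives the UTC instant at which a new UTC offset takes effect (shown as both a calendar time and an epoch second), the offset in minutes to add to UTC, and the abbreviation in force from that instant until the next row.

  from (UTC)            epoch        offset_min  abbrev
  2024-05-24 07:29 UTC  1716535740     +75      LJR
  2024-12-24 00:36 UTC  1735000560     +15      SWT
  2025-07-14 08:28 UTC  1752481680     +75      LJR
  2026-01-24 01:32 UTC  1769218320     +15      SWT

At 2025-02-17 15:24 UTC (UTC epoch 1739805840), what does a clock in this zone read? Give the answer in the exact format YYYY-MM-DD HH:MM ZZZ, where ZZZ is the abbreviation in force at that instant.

2025-02-17 15:39 SWT

Query: 2025-02-17 15:24 UTC
Rule 2/4 (SWT, +00:15): 2024-12-24 00:36 UTC ≤ query < 2025-07-14 08:28 UTC
15·60 + 24 + 15 = 939 min
939 = 0·1440 + 939; 939 = 15·60 + 39 → 15:39, same day
→ 2025-02-17 15:39 SWT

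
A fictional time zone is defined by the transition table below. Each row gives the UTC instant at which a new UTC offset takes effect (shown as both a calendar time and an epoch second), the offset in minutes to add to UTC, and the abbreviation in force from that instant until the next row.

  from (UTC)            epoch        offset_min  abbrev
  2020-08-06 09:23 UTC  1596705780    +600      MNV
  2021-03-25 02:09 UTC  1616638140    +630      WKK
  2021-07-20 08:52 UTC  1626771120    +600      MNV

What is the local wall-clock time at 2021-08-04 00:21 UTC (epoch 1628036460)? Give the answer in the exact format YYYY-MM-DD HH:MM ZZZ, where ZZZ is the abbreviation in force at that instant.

2021-08-04 10:21 MNV

Query: 2021-08-04 00:21 UTC
Rule 3/3 (MNV, +10:00): 2021-07-20 08:52 UTC ≤ query < +∞
0·60 + 21 + 600 = 621 min
621 = 0·1440 + 621; 621 = 10·60 + 21 → 10:21, same day
→ 2021-08-04 10:21 MNV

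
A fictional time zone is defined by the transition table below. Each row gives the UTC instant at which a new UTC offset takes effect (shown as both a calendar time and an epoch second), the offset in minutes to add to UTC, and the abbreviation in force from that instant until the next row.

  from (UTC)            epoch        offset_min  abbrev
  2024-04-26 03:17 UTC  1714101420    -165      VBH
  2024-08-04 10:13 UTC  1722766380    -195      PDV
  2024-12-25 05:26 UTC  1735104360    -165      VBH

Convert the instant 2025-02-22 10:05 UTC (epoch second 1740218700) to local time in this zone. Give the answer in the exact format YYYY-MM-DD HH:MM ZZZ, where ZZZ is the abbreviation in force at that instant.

2025-02-22 07:20 VBH

Query: 2025-02-22 10:05 UTC
Rule 3/3 (VBH, -02:45): 2024-12-25 05:26 UTC ≤ query < +∞
10·60 + 5 - 165 = 440 min
440 = 0·1440 + 440; 440 = 7·60 + 20 → 07:20, same day
→ 2025-02-22 07:20 VBH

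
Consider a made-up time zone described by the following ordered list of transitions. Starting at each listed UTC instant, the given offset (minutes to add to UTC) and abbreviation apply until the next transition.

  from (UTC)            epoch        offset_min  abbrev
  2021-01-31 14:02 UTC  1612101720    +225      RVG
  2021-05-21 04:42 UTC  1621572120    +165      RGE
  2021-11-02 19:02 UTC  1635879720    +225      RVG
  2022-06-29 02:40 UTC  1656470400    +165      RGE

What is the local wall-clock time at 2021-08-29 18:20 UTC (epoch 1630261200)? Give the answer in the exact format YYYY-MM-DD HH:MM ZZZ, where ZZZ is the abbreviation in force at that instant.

2021-08-29 21:05 RGE

Query: 2021-08-29 18:20 UTC
Rule 2/4 (RGE, +02:45): 2021-05-21 04:42 UTC ≤ query < 2021-11-02 19:02 UTC
18·60 + 20 + 165 = 1265 min
1265 = 0·1440 + 1265; 1265 = 21·60 + 5 → 21:05, same day
→ 2021-08-29 21:05 RGE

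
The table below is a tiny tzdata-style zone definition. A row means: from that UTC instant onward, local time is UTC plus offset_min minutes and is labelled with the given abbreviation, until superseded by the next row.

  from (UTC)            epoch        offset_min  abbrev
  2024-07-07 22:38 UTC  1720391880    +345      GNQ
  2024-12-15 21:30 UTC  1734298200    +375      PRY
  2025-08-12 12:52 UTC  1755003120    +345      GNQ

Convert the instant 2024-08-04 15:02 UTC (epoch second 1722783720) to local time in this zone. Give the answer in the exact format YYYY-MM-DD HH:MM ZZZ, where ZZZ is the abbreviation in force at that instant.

2024-08-04 20:47 GNQ

Query: 2024-08-04 15:02 UTC
Rule 1/3 (GNQ, +05:45): 2024-07-07 22:38 UTC ≤ query < 2024-12-15 21:30 UTC
15·60 + 2 + 345 = 1247 min
1247 = 0·1440 + 1247; 1247 = 20·60 + 47 → 20:47, same day
→ 2024-08-04 20:47 GNQ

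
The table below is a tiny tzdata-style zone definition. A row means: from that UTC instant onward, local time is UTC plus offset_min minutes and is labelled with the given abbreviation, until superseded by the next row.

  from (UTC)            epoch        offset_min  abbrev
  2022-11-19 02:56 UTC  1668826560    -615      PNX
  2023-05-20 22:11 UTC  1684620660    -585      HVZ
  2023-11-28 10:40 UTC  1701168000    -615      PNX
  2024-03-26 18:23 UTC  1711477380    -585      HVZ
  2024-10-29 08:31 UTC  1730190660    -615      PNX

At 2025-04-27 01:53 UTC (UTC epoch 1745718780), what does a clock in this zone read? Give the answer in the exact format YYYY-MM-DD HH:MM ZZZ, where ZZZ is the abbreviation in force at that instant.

Query: 2025-04-27 01:53 UTC
Rule 5/5 (PNX, -10:15): 2024-10-29 08:31 UTC ≤ query < +∞
1·60 + 53 - 615 = -502 min
-502 = -1·1440 + 938; 938 = 15·60 + 38 → 15:38, 2025-04-27 - 1 day = 2025-04-26
→ 2025-04-26 15:38 PNX

2025-04-26 15:38 PNX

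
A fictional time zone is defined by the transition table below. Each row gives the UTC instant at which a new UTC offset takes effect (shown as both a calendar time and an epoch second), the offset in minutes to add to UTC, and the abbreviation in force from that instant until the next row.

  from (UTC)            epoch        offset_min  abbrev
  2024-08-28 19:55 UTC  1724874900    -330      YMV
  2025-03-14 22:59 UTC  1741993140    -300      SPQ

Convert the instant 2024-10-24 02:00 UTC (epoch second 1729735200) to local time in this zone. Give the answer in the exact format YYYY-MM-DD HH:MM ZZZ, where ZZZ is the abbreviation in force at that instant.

Query: 2024-10-24 02:00 UTC
Rule 1/2 (YMV, -05:30): 2024-08-28 19:55 UTC ≤ query < 2025-03-14 22:59 UTC
2·60 + 0 - 330 = -210 min
-210 = -1·1440 + 1230; 1230 = 20·60 + 30 → 20:30, 2024-10-24 - 1 day = 2024-10-23
→ 2024-10-23 20:30 YMV

2024-10-23 20:30 YMV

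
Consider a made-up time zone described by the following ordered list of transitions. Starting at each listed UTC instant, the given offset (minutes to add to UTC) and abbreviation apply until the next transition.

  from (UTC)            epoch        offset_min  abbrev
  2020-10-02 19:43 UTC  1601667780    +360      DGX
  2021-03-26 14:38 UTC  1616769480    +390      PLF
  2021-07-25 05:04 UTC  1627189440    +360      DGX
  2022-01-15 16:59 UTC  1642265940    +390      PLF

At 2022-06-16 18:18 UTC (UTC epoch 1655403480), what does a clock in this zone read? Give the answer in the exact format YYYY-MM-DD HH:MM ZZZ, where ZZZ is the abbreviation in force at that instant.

2022-06-17 00:48 PLF

Query: 2022-06-16 18:18 UTC
Rule 4/4 (PLF, +06:30): 2022-01-15 16:59 UTC ≤ query < +∞
18·60 + 18 + 390 = 1488 min
1488 = 1·1440 + 48; 48 = 0·60 + 48 → 00:48, 2022-06-16 + 1 day = 2022-06-17
→ 2022-06-17 00:48 PLF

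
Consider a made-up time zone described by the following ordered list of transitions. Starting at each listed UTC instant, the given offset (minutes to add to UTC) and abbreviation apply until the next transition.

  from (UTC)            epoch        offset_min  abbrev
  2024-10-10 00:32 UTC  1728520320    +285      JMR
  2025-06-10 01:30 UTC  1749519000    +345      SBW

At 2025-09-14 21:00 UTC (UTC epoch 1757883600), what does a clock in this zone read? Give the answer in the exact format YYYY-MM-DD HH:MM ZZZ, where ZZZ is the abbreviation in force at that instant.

Query: 2025-09-14 21:00 UTC
Rule 2/2 (SBW, +05:45): 2025-06-10 01:30 UTC ≤ query < +∞
21·60 + 0 + 345 = 1605 min
1605 = 1·1440 + 165; 165 = 2·60 + 45 → 02:45, 2025-09-14 + 1 day = 2025-09-15
→ 2025-09-15 02:45 SBW

2025-09-15 02:45 SBW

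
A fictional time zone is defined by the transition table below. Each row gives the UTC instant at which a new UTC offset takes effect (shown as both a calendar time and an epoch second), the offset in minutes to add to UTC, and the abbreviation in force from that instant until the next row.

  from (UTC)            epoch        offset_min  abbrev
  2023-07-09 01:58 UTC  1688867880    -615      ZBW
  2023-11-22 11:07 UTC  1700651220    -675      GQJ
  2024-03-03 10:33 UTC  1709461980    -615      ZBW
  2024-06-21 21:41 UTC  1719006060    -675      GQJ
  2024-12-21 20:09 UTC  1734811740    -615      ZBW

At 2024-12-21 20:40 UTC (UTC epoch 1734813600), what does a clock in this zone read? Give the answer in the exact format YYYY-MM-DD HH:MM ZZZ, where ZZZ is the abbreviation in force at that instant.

2024-12-21 10:25 ZBW

Query: 2024-12-21 20:40 UTC
Rule 5/5 (ZBW, -10:15): 2024-12-21 20:09 UTC ≤ query < +∞
20·60 + 40 - 615 = 625 min
625 = 0·1440 + 625; 625 = 10·60 + 25 → 10:25, same day
→ 2024-12-21 10:25 ZBW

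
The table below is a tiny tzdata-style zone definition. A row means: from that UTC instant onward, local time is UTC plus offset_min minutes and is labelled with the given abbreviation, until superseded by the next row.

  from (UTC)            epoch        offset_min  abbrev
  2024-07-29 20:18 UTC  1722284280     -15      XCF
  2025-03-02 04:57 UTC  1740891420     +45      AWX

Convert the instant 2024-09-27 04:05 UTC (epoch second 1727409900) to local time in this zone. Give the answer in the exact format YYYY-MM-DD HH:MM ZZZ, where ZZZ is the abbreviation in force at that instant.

Query: 2024-09-27 04:05 UTC
Rule 1/2 (XCF, -00:15): 2024-07-29 20:18 UTC ≤ query < 2025-03-02 04:57 UTC
4·60 + 5 - 15 = 230 min
230 = 0·1440 + 230; 230 = 3·60 + 50 → 03:50, same day
→ 2024-09-27 03:50 XCF

2024-09-27 03:50 XCF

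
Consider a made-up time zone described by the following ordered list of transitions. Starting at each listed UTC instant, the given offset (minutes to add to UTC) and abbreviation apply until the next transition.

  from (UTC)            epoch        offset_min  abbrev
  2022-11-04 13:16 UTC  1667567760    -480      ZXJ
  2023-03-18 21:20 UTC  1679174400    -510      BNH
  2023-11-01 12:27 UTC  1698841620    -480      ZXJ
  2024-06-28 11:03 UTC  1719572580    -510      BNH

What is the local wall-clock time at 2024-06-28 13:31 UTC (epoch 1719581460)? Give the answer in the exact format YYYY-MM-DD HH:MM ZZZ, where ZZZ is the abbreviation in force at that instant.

2024-06-28 05:01 BNH

Query: 2024-06-28 13:31 UTC
Rule 4/4 (BNH, -08:30): 2024-06-28 11:03 UTC ≤ query < +∞
13·60 + 31 - 510 = 301 min
301 = 0·1440 + 301; 301 = 5·60 + 1 → 05:01, same day
→ 2024-06-28 05:01 BNH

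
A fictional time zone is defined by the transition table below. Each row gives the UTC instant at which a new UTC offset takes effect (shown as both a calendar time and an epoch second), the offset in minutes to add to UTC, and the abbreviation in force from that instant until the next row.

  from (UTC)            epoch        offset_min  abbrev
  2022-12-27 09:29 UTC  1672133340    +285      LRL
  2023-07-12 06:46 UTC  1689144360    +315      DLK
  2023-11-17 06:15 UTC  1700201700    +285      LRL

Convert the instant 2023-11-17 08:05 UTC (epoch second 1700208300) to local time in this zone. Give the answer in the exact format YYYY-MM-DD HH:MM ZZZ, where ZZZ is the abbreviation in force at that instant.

2023-11-17 12:50 LRL

Query: 2023-11-17 08:05 UTC
Rule 3/3 (LRL, +04:45): 2023-11-17 06:15 UTC ≤ query < +∞
8·60 + 5 + 285 = 770 min
770 = 0·1440 + 770; 770 = 12·60 + 50 → 12:50, same day
→ 2023-11-17 12:50 LRL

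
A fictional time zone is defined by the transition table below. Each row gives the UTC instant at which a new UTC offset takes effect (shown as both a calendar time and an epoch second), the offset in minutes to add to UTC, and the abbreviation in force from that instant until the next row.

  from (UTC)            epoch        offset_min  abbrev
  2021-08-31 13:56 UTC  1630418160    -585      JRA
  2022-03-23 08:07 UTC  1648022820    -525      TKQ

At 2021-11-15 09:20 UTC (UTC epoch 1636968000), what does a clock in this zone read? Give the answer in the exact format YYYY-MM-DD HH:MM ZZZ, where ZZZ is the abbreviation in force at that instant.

Query: 2021-11-15 09:20 UTC
Rule 1/2 (JRA, -09:45): 2021-08-31 13:56 UTC ≤ query < 2022-03-23 08:07 UTC
9·60 + 20 - 585 = -25 min
-25 = -1·1440 + 1415; 1415 = 23·60 + 35 → 23:35, 2021-11-15 - 1 day = 2021-11-14
→ 2021-11-14 23:35 JRA

2021-11-14 23:35 JRA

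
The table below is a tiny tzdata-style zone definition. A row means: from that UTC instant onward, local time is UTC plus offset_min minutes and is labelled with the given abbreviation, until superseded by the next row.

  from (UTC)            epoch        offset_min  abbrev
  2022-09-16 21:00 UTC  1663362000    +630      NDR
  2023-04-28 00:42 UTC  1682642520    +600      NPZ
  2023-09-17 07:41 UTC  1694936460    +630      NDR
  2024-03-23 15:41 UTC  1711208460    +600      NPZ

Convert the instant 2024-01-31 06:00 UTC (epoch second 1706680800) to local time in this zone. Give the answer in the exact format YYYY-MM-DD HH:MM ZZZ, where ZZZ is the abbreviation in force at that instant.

2024-01-31 16:30 NDR

Query: 2024-01-31 06:00 UTC
Rule 3/4 (NDR, +10:30): 2023-09-17 07:41 UTC ≤ query < 2024-03-23 15:41 UTC
6·60 + 0 + 630 = 990 min
990 = 0·1440 + 990; 990 = 16·60 + 30 → 16:30, same day
→ 2024-01-31 16:30 NDR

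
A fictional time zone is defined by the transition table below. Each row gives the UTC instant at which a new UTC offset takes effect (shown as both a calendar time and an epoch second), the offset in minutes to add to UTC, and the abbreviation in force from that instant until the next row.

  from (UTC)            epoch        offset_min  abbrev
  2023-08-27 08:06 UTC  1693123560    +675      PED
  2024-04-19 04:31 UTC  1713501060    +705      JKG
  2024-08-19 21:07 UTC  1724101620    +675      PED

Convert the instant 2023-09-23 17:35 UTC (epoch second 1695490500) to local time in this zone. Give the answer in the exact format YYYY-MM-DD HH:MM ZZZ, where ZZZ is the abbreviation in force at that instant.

2023-09-24 04:50 PED

Query: 2023-09-23 17:35 UTC
Rule 1/3 (PED, +11:15): 2023-08-27 08:06 UTC ≤ query < 2024-04-19 04:31 UTC
17·60 + 35 + 675 = 1730 min
1730 = 1·1440 + 290; 290 = 4·60 + 50 → 04:50, 2023-09-23 + 1 day = 2023-09-24
→ 2023-09-24 04:50 PED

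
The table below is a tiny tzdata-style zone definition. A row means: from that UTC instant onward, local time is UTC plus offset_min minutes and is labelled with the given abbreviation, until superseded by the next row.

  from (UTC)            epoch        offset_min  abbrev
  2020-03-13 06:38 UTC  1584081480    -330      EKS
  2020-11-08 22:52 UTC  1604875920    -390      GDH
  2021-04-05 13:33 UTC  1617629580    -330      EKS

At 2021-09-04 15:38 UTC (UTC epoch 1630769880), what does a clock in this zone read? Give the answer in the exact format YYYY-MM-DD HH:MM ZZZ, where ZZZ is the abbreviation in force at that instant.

Query: 2021-09-04 15:38 UTC
Rule 3/3 (EKS, -05:30): 2021-04-05 13:33 UTC ≤ query < +∞
15·60 + 38 - 330 = 608 min
608 = 0·1440 + 608; 608 = 10·60 + 8 → 10:08, same day
→ 2021-09-04 10:08 EKS

2021-09-04 10:08 EKS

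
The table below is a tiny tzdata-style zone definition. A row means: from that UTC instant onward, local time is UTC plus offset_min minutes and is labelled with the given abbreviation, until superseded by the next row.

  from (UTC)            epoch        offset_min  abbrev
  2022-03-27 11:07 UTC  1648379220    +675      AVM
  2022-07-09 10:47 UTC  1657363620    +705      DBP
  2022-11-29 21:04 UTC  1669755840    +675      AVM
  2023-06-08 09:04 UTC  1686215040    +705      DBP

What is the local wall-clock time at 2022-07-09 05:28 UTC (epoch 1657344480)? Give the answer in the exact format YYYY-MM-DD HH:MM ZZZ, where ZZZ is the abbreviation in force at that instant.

2022-07-09 16:43 AVM

Query: 2022-07-09 05:28 UTC
Rule 1/4 (AVM, +11:15): 2022-03-27 11:07 UTC ≤ query < 2022-07-09 10:47 UTC
5·60 + 28 + 675 = 1003 min
1003 = 0·1440 + 1003; 1003 = 16·60 + 43 → 16:43, same day
→ 2022-07-09 16:43 AVM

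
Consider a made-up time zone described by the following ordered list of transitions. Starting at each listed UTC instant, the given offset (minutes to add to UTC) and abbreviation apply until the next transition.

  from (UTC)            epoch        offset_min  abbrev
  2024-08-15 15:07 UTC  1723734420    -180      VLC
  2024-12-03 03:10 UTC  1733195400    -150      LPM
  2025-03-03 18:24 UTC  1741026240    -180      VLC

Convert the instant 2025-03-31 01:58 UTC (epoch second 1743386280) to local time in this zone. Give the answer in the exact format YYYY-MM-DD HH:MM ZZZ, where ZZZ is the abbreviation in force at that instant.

2025-03-30 22:58 VLC

Query: 2025-03-31 01:58 UTC
Rule 3/3 (VLC, -03:00): 2025-03-03 18:24 UTC ≤ query < +∞
1·60 + 58 - 180 = -62 min
-62 = -1·1440 + 1378; 1378 = 22·60 + 58 → 22:58, 2025-03-31 - 1 day = 2025-03-30
→ 2025-03-30 22:58 VLC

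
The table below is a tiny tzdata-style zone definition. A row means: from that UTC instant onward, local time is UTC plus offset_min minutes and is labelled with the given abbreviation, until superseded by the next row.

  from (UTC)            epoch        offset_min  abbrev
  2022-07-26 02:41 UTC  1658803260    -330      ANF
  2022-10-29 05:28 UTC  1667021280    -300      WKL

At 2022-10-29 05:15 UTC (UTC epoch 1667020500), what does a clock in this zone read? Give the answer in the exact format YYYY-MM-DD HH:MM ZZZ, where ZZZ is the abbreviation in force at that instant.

Query: 2022-10-29 05:15 UTC
Rule 1/2 (ANF, -05:30): 2022-07-26 02:41 UTC ≤ query < 2022-10-29 05:28 UTC
5·60 + 15 - 330 = -15 min
-15 = -1·1440 + 1425; 1425 = 23·60 + 45 → 23:45, 2022-10-29 - 1 day = 2022-10-28
→ 2022-10-28 23:45 ANF

2022-10-28 23:45 ANF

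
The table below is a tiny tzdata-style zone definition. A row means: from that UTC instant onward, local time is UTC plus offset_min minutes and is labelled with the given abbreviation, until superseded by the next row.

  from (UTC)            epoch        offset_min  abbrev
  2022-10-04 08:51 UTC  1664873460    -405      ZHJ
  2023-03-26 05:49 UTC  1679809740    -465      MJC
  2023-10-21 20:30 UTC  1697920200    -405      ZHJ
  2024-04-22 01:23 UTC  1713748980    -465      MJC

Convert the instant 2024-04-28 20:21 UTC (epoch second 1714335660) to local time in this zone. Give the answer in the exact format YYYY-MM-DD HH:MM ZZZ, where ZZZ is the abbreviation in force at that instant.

2024-04-28 12:36 MJC

Query: 2024-04-28 20:21 UTC
Rule 4/4 (MJC, -07:45): 2024-04-22 01:23 UTC ≤ query < +∞
20·60 + 21 - 465 = 756 min
756 = 0·1440 + 756; 756 = 12·60 + 36 → 12:36, same day
→ 2024-04-28 12:36 MJC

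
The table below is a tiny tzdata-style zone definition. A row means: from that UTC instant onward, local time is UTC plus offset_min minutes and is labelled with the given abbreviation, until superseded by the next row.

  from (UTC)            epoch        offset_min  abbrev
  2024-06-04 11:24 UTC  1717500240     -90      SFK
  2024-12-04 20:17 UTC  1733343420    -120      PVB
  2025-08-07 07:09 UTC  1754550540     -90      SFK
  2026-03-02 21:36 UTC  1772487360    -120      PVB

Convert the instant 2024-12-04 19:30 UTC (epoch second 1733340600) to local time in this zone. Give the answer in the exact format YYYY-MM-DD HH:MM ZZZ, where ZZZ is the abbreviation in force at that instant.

2024-12-04 18:00 SFK

Query: 2024-12-04 19:30 UTC
Rule 1/4 (SFK, -01:30): 2024-06-04 11:24 UTC ≤ query < 2024-12-04 20:17 UTC
19·60 + 30 - 90 = 1080 min
1080 = 0·1440 + 1080; 1080 = 18·60 + 0 → 18:00, same day
→ 2024-12-04 18:00 SFK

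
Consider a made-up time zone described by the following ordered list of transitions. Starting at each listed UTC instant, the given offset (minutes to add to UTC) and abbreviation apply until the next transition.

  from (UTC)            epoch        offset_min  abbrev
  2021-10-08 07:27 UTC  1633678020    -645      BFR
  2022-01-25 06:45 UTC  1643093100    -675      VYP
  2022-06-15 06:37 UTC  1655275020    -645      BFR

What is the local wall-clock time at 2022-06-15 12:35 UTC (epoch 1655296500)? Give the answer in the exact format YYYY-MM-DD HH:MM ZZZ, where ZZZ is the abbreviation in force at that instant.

Query: 2022-06-15 12:35 UTC
Rule 3/3 (BFR, -10:45): 2022-06-15 06:37 UTC ≤ query < +∞
12·60 + 35 - 645 = 110 min
110 = 0·1440 + 110; 110 = 1·60 + 50 → 01:50, same day
→ 2022-06-15 01:50 BFR

2022-06-15 01:50 BFR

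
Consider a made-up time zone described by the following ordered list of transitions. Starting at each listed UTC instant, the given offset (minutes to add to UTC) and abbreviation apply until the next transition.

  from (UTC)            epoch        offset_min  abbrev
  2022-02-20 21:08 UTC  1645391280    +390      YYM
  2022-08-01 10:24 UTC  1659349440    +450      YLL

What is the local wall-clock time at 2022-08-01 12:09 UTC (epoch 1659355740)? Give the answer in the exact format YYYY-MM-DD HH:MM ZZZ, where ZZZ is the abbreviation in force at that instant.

Query: 2022-08-01 12:09 UTC
Rule 2/2 (YLL, +07:30): 2022-08-01 10:24 UTC ≤ query < +∞
12·60 + 9 + 450 = 1179 min
1179 = 0·1440 + 1179; 1179 = 19·60 + 39 → 19:39, same day
→ 2022-08-01 19:39 YLL

2022-08-01 19:39 YLL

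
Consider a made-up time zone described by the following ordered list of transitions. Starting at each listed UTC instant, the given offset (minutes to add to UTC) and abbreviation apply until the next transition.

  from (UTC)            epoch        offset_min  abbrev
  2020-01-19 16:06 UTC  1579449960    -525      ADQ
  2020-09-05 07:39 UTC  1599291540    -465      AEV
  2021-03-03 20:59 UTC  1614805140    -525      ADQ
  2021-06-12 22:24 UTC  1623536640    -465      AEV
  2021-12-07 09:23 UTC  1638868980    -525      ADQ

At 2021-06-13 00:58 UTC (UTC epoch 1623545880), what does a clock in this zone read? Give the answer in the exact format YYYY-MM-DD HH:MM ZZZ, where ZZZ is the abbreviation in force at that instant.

2021-06-12 17:13 AEV

Query: 2021-06-13 00:58 UTC
Rule 4/5 (AEV, -07:45): 2021-06-12 22:24 UTC ≤ query < 2021-12-07 09:23 UTC
0·60 + 58 - 465 = -407 min
-407 = -1·1440 + 1033; 1033 = 17·60 + 13 → 17:13, 2021-06-13 - 1 day = 2021-06-12
→ 2021-06-12 17:13 AEV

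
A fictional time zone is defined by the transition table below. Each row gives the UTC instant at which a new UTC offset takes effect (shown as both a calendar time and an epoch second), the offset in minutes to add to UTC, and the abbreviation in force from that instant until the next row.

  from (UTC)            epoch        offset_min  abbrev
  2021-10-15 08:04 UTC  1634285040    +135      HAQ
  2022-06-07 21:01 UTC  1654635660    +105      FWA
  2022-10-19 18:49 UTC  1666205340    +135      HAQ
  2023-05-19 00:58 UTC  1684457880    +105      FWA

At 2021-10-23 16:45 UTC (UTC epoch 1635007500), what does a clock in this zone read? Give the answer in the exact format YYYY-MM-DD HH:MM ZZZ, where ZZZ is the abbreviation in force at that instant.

2021-10-23 19:00 HAQ

Query: 2021-10-23 16:45 UTC
Rule 1/4 (HAQ, +02:15): 2021-10-15 08:04 UTC ≤ query < 2022-06-07 21:01 UTC
16·60 + 45 + 135 = 1140 min
1140 = 0·1440 + 1140; 1140 = 19·60 + 0 → 19:00, same day
→ 2021-10-23 19:00 HAQ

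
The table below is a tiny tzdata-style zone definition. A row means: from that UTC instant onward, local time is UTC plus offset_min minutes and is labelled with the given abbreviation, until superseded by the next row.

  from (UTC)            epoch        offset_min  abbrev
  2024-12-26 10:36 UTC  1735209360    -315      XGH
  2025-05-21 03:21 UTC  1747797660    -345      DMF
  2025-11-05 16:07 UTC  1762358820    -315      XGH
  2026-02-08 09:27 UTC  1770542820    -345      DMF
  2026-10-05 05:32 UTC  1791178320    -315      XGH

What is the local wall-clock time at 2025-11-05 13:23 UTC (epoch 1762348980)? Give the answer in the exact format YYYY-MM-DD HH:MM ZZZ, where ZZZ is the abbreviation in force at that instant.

Query: 2025-11-05 13:23 UTC
Rule 2/5 (DMF, -05:45): 2025-05-21 03:21 UTC ≤ query < 2025-11-05 16:07 UTC
13·60 + 23 - 345 = 458 min
458 = 0·1440 + 458; 458 = 7·60 + 38 → 07:38, same day
→ 2025-11-05 07:38 DMF

2025-11-05 07:38 DMF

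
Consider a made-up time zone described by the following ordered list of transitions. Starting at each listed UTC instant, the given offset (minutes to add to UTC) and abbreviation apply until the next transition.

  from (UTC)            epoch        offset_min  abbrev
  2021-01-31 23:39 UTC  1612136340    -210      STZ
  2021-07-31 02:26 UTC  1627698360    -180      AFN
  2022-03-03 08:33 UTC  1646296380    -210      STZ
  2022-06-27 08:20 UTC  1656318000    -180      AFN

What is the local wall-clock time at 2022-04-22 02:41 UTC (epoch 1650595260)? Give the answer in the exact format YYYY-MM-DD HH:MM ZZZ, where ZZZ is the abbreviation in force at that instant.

Query: 2022-04-22 02:41 UTC
Rule 3/4 (STZ, -03:30): 2022-03-03 08:33 UTC ≤ query < 2022-06-27 08:20 UTC
2·60 + 41 - 210 = -49 min
-49 = -1·1440 + 1391; 1391 = 23·60 + 11 → 23:11, 2022-04-22 - 1 day = 2022-04-21
→ 2022-04-21 23:11 STZ

2022-04-21 23:11 STZ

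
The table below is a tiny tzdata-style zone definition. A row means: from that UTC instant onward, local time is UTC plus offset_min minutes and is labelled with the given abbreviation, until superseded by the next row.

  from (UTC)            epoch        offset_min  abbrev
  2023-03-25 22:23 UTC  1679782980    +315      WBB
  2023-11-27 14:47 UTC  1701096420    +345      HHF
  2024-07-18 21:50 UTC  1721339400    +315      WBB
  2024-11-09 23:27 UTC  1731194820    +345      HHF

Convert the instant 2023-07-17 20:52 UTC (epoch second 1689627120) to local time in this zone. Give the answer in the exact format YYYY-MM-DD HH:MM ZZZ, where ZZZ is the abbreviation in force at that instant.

Query: 2023-07-17 20:52 UTC
Rule 1/4 (WBB, +05:15): 2023-03-25 22:23 UTC ≤ query < 2023-11-27 14:47 UTC
20·60 + 52 + 315 = 1567 min
1567 = 1·1440 + 127; 127 = 2·60 + 7 → 02:07, 2023-07-17 + 1 day = 2023-07-18
→ 2023-07-18 02:07 WBB

2023-07-18 02:07 WBB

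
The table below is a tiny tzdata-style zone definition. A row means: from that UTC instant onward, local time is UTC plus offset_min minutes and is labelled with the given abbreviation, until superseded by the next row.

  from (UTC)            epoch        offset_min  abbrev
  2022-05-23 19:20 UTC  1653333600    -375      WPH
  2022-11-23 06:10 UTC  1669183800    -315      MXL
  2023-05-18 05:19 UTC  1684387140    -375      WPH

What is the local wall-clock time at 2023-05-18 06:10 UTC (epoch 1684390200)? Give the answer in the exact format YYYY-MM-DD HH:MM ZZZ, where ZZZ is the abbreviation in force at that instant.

Query: 2023-05-18 06:10 UTC
Rule 3/3 (WPH, -06:15): 2023-05-18 05:19 UTC ≤ query < +∞
6·60 + 10 - 375 = -5 min
-5 = -1·1440 + 1435; 1435 = 23·60 + 55 → 23:55, 2023-05-18 - 1 day = 2023-05-17
→ 2023-05-17 23:55 WPH

2023-05-17 23:55 WPH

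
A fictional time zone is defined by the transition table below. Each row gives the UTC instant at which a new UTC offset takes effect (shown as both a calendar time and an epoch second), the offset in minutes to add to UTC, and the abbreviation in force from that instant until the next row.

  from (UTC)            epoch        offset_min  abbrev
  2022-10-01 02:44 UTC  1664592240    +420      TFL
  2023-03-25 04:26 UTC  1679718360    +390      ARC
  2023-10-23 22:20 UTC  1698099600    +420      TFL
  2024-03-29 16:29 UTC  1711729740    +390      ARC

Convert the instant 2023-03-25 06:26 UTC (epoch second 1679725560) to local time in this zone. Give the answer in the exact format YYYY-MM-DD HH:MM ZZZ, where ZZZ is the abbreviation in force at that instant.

Query: 2023-03-25 06:26 UTC
Rule 2/4 (ARC, +06:30): 2023-03-25 04:26 UTC ≤ query < 2023-10-23 22:20 UTC
6·60 + 26 + 390 = 776 min
776 = 0·1440 + 776; 776 = 12·60 + 56 → 12:56, same day
→ 2023-03-25 12:56 ARC

2023-03-25 12:56 ARC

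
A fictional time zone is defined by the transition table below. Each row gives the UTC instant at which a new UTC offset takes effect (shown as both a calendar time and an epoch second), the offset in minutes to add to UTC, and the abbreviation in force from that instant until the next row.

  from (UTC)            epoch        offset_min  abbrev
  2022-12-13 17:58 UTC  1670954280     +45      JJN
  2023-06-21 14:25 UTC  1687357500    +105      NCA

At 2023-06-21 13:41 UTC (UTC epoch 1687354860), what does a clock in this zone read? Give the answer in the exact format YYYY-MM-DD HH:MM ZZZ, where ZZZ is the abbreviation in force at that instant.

Query: 2023-06-21 13:41 UTC
Rule 1/2 (JJN, +00:45): 2022-12-13 17:58 UTC ≤ query < 2023-06-21 14:25 UTC
13·60 + 41 + 45 = 866 min
866 = 0·1440 + 866; 866 = 14·60 + 26 → 14:26, same day
→ 2023-06-21 14:26 JJN

2023-06-21 14:26 JJN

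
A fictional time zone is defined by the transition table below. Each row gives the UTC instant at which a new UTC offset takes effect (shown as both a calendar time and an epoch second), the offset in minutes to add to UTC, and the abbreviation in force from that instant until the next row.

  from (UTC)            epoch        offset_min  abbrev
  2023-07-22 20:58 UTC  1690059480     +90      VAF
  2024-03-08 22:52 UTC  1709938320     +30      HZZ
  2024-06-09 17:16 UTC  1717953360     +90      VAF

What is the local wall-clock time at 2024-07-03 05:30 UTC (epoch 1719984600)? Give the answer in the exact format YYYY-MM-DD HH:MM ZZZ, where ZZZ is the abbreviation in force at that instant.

Query: 2024-07-03 05:30 UTC
Rule 3/3 (VAF, +01:30): 2024-06-09 17:16 UTC ≤ query < +∞
5·60 + 30 + 90 = 420 min
420 = 0·1440 + 420; 420 = 7·60 + 0 → 07:00, same day
→ 2024-07-03 07:00 VAF

2024-07-03 07:00 VAF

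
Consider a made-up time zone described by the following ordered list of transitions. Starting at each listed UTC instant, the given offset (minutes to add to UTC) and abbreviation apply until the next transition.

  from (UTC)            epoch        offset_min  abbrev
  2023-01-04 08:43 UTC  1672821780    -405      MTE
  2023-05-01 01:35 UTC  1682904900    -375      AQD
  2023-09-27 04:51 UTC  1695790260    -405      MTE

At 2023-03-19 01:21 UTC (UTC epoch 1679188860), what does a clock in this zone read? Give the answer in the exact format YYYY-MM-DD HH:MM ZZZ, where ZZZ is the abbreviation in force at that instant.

Query: 2023-03-19 01:21 UTC
Rule 1/3 (MTE, -06:45): 2023-01-04 08:43 UTC ≤ query < 2023-05-01 01:35 UTC
1·60 + 21 - 405 = -324 min
-324 = -1·1440 + 1116; 1116 = 18·60 + 36 → 18:36, 2023-03-19 - 1 day = 2023-03-18
→ 2023-03-18 18:36 MTE

2023-03-18 18:36 MTE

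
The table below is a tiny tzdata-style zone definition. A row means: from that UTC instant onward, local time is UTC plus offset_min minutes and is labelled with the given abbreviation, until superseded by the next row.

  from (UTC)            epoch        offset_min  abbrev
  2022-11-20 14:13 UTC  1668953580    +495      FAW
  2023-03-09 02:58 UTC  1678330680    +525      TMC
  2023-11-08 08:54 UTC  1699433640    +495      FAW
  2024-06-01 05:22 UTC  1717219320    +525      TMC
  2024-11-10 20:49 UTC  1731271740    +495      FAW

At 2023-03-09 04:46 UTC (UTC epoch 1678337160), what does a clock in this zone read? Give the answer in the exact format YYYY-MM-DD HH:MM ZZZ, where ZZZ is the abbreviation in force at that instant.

Query: 2023-03-09 04:46 UTC
Rule 2/5 (TMC, +08:45): 2023-03-09 02:58 UTC ≤ query < 2023-11-08 08:54 UTC
4·60 + 46 + 525 = 811 min
811 = 0·1440 + 811; 811 = 13·60 + 31 → 13:31, same day
→ 2023-03-09 13:31 TMC

2023-03-09 13:31 TMC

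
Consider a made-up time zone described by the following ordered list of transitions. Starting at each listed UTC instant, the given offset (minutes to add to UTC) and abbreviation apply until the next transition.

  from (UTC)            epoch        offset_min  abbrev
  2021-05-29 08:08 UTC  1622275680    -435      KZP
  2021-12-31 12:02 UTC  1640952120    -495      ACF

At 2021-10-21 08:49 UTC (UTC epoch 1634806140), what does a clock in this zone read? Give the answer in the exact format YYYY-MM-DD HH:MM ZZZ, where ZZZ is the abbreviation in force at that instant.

2021-10-21 01:34 KZP

Query: 2021-10-21 08:49 UTC
Rule 1/2 (KZP, -07:15): 2021-05-29 08:08 UTC ≤ query < 2021-12-31 12:02 UTC
8·60 + 49 - 435 = 94 min
94 = 0·1440 + 94; 94 = 1·60 + 34 → 01:34, same day
→ 2021-10-21 01:34 KZP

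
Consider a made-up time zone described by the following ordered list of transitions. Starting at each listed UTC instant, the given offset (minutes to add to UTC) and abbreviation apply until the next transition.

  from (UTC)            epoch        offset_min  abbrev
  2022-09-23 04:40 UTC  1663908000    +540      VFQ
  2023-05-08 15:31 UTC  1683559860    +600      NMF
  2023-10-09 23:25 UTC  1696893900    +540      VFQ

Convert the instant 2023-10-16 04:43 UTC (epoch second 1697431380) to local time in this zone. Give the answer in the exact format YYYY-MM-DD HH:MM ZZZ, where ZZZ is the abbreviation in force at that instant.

2023-10-16 13:43 VFQ

Query: 2023-10-16 04:43 UTC
Rule 3/3 (VFQ, +09:00): 2023-10-09 23:25 UTC ≤ query < +∞
4·60 + 43 + 540 = 823 min
823 = 0·1440 + 823; 823 = 13·60 + 43 → 13:43, same day
→ 2023-10-16 13:43 VFQ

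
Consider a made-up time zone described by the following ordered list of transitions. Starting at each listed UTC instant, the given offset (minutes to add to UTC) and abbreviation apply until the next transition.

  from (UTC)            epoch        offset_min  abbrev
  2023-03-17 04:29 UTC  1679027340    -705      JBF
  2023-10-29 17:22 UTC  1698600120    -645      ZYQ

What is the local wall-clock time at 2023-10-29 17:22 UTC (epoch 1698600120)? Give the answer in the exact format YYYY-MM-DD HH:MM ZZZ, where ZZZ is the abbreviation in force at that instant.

Query: 2023-10-29 17:22 UTC
Rule 2/2 (ZYQ, -10:45): 2023-10-29 17:22 UTC ≤ query < +∞
17·60 + 22 - 645 = 397 min
397 = 0·1440 + 397; 397 = 6·60 + 37 → 06:37, same day
→ 2023-10-29 06:37 ZYQ

2023-10-29 06:37 ZYQ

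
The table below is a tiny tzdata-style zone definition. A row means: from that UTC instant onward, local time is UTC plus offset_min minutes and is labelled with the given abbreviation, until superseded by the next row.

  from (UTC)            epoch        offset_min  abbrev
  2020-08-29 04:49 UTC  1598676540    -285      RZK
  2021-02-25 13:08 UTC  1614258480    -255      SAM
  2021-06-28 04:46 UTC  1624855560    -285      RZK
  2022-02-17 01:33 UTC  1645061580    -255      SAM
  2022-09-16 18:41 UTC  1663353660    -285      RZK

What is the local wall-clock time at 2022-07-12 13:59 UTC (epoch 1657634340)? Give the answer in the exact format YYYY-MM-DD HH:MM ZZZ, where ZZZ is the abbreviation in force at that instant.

2022-07-12 09:44 SAM

Query: 2022-07-12 13:59 UTC
Rule 4/5 (SAM, -04:15): 2022-02-17 01:33 UTC ≤ query < 2022-09-16 18:41 UTC
13·60 + 59 - 255 = 584 min
584 = 0·1440 + 584; 584 = 9·60 + 44 → 09:44, same day
→ 2022-07-12 09:44 SAM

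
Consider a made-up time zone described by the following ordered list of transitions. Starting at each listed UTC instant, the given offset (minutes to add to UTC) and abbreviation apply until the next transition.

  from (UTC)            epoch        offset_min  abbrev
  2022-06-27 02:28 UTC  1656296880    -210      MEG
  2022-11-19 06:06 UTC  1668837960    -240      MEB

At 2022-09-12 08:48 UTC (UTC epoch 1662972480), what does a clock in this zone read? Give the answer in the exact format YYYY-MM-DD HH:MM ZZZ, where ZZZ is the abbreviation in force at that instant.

Query: 2022-09-12 08:48 UTC
Rule 1/2 (MEG, -03:30): 2022-06-27 02:28 UTC ≤ query < 2022-11-19 06:06 UTC
8·60 + 48 - 210 = 318 min
318 = 0·1440 + 318; 318 = 5·60 + 18 → 05:18, same day
→ 2022-09-12 05:18 MEG

2022-09-12 05:18 MEG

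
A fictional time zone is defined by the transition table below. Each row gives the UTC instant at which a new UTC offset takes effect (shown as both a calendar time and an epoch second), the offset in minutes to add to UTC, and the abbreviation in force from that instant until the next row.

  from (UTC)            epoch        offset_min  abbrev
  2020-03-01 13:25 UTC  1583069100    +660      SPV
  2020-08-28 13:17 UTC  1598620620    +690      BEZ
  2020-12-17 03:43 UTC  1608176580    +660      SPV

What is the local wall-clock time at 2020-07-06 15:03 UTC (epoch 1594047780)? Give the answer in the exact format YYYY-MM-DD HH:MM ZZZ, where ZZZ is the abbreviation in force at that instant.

2020-07-07 02:03 SPV

Query: 2020-07-06 15:03 UTC
Rule 1/3 (SPV, +11:00): 2020-03-01 13:25 UTC ≤ query < 2020-08-28 13:17 UTC
15·60 + 3 + 660 = 1563 min
1563 = 1·1440 + 123; 123 = 2·60 + 3 → 02:03, 2020-07-06 + 1 day = 2020-07-07
→ 2020-07-07 02:03 SPV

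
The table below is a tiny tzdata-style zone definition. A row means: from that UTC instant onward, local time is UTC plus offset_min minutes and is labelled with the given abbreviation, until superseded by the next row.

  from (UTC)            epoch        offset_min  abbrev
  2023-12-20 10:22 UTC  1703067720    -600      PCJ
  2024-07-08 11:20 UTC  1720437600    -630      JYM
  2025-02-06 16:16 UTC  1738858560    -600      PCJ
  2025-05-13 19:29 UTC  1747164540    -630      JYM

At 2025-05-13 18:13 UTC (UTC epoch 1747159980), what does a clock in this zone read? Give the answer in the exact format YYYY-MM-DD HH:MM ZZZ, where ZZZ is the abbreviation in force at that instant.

Query: 2025-05-13 18:13 UTC
Rule 3/4 (PCJ, -10:00): 2025-02-06 16:16 UTC ≤ query < 2025-05-13 19:29 UTC
18·60 + 13 - 600 = 493 min
493 = 0·1440 + 493; 493 = 8·60 + 13 → 08:13, same day
→ 2025-05-13 08:13 PCJ

2025-05-13 08:13 PCJ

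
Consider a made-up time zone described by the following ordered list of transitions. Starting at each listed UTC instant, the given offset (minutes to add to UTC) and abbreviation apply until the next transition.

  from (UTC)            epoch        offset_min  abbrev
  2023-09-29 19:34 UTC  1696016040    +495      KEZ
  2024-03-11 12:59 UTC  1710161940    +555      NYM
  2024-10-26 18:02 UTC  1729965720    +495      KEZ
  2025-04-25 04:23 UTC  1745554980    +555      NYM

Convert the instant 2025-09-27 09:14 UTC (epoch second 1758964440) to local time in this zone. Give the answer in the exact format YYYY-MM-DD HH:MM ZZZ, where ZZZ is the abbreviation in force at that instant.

2025-09-27 18:29 NYM

Query: 2025-09-27 09:14 UTC
Rule 4/4 (NYM, +09:15): 2025-04-25 04:23 UTC ≤ query < +∞
9·60 + 14 + 555 = 1109 min
1109 = 0·1440 + 1109; 1109 = 18·60 + 29 → 18:29, same day
→ 2025-09-27 18:29 NYM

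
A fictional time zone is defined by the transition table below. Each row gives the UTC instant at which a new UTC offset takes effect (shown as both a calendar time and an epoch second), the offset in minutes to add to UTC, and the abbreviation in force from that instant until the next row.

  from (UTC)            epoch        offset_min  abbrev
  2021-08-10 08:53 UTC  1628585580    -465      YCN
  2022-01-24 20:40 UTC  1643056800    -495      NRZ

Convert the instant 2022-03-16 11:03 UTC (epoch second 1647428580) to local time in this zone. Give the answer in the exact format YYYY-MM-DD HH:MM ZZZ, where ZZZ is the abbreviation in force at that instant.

Query: 2022-03-16 11:03 UTC
Rule 2/2 (NRZ, -08:15): 2022-01-24 20:40 UTC ≤ query < +∞
11·60 + 3 - 495 = 168 min
168 = 0·1440 + 168; 168 = 2·60 + 48 → 02:48, same day
→ 2022-03-16 02:48 NRZ

2022-03-16 02:48 NRZ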